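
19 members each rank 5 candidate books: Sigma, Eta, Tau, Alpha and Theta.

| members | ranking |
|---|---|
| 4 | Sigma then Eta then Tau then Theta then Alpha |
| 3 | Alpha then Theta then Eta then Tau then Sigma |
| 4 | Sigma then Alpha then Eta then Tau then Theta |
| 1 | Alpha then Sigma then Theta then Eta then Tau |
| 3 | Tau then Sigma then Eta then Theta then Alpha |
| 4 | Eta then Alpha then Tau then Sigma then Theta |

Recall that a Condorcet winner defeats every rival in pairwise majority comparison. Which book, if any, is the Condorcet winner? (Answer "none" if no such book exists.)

Pairwise majorities:
Sigma vs Eta: Sigma wins 12–7.
Sigma vs Tau: Tau wins 10–9.
Sigma–Alpha: Sigma 11–8.
Sigma–Theta: Sigma 16–3.
Eta vs Tau: Eta, 16–3.
Eta–Alpha: Eta 11–8.
Eta–Theta: Eta 15–4.
Tau vs Alpha: Alpha, 12–7.
Tau vs Theta: Tau, 15–4.
Alpha vs Theta: Alpha, 12–7.
Each book drops at least one matchup (Sigma loses to Tau; Eta loses to Sigma; Tau loses to Eta; Alpha loses to Sigma; Theta loses to Sigma); the cycle Sigma beats Eta beats Tau beats Sigma rules out a Condorcet winner.

none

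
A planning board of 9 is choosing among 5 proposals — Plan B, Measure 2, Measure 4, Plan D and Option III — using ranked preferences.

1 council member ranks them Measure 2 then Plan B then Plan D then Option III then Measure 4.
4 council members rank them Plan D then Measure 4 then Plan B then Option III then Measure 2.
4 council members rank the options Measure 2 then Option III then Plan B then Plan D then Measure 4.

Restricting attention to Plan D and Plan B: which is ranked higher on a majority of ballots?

Ballots ranking Plan D above Plan B: 4.
Ballots ranking Plan B above Plan D: 9 − 4 = 5.
Plan B wins the head-to-head 5–4.

Plan B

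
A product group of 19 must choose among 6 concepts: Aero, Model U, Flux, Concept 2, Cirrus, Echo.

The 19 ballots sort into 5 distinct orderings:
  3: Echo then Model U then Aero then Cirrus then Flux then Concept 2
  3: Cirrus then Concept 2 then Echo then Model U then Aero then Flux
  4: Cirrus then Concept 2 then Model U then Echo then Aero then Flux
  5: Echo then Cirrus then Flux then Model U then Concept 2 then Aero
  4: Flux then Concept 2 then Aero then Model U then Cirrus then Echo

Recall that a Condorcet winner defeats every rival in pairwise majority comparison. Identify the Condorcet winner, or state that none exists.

Cirrus

Check each pair by majority over 19 ballots:
Aero vs Model U: 4 for Aero, 15 for Model U — Model U by 15–4.
Aero vs Flux: 10 to 9, Aero.
Aero vs Concept 2: Concept 2 wins 16–3.
Aero vs Cirrus: Aero preferred on 3+4 = 7 ballots; Cirrus wins 12–7.
Aero vs Echo: 4 for Aero, 15 for Echo — Echo by 15–4.
Model U vs Flux: Model U is ranked higher on 3+3+4 = 10 ballots, Flux on 9. Model U wins 10–9.
Model U vs Concept 2: Concept 2, 11–8.
Model U vs Cirrus: 7 to 12, Cirrus.
Model U–Echo: Echo 11–8.
Flux–Concept 2: Flux 12–7.
Flux vs Cirrus: Cirrus wins 15–4.
Flux vs Echo: 4 to 15, Echo.
Concept 2 vs Cirrus: Cirrus wins 15–4.
Concept 2 vs Echo: 3+4+4 = 11 for Concept 2, 8 for Echo — Concept 2 by 11–8.
Cirrus vs Echo: 3+4+4 = 11 for Cirrus, 8 for Echo — Cirrus by 11–8.
Cirrus beats each of Aero, Model U, Flux, Concept 2, Echo — Cirrus is the Condorcet winner.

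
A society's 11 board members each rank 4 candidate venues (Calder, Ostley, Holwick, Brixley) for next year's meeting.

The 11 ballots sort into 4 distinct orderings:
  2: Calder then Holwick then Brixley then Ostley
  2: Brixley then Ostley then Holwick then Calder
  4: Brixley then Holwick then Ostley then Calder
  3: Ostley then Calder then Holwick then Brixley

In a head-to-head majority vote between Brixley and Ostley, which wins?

Brixley

Ballots ranking Brixley above Ostley: 2 + 2 + 4 = 8.
Ballots ranking Ostley above Brixley: 11 − 8 = 3.
Brixley wins the head-to-head 8–3.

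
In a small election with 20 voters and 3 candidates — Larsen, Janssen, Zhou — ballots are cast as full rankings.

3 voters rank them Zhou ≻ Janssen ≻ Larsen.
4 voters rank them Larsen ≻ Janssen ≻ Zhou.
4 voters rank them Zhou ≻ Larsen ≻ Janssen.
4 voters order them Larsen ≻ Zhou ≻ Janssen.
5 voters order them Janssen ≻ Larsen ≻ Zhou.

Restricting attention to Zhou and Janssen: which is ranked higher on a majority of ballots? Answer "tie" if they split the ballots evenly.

Ballots ranking Zhou above Janssen: 3 + 4 + 4 = 11.
Ballots ranking Janssen above Zhou: 20 − 11 = 9.
Zhou wins the head-to-head 11–9.

Zhou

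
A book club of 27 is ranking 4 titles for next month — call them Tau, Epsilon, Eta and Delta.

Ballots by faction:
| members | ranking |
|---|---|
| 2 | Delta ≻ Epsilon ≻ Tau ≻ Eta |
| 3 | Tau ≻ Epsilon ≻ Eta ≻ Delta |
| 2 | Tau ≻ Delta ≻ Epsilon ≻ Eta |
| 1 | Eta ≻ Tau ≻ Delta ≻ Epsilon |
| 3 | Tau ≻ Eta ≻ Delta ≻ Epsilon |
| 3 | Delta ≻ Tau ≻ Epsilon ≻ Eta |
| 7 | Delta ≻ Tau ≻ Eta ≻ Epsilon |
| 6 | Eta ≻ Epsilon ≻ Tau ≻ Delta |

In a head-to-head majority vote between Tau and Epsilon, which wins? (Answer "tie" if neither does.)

Tau

Ballots ranking Tau above Epsilon: 3 + 2 + 1 + 3 + 3 + 7 = 19.
Ballots ranking Epsilon above Tau: 27 − 19 = 8.
Tau wins the head-to-head 19–8.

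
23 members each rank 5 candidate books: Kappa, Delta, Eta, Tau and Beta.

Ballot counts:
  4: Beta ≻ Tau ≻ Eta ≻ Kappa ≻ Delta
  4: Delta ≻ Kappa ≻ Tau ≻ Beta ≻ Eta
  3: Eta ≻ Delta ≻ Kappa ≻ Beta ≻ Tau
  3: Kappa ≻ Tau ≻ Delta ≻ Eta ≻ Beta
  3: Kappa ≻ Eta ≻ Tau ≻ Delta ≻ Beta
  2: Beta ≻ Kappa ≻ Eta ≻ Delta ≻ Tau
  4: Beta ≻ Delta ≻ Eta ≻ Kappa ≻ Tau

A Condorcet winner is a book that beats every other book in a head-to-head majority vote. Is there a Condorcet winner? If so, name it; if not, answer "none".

Kappa

Check each pair by majority over 23 ballots:
Kappa vs Delta: Kappa preferred on 4+3+3+2 = 12 ballots; Kappa wins 12–11.
Kappa vs Eta: 4+3+3+2 = 12 for Kappa, 11 for Eta — Kappa by 12–11.
Kappa vs Tau: 19 to 4, Kappa.
Kappa vs Beta: 13 to 10, Kappa.
Delta vs Eta: 4+3+4 = 11 for Delta, 12 for Eta — Eta by 12–11.
Delta vs Tau: Delta preferred on 4+3+2+4 = 13 ballots; Delta wins 13–10.
Delta vs Beta: 13 to 10, Delta.
Eta vs Tau: Eta preferred on 3+3+2+4 = 12 ballots; Eta wins 12–11.
Eta vs Beta: Eta is ranked higher on 3+3+3 = 9 ballots, Beta on 14. Beta wins 14–9.
Tau vs Beta: 10 to 13, Beta.
Only Kappa has no losses; Kappa is the Condorcet winner.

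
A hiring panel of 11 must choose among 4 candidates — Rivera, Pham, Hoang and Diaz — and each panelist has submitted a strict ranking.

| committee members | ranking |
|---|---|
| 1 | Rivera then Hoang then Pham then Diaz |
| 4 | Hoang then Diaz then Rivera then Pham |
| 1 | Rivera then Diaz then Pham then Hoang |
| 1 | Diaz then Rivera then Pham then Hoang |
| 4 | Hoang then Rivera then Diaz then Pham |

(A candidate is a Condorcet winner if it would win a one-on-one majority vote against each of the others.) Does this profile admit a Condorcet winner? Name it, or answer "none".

Hoang

Pairwise majorities:
Rivera vs Pham: 11 to 0, Rivera.
Rivera vs Hoang: Hoang wins 8–3.
Rivera vs Diaz: 1+1+4 = 6 for Rivera, 5 for Diaz — Rivera by 6–5.
Pham vs Hoang: Pham preferred on 1+1 = 2 ballots; Hoang wins 9–2.
Pham vs Diaz: Diaz wins 10–1.
Hoang vs Diaz: 9 to 2, Hoang.
Hoang defeats every rival head-to-head and is the Condorcet winner.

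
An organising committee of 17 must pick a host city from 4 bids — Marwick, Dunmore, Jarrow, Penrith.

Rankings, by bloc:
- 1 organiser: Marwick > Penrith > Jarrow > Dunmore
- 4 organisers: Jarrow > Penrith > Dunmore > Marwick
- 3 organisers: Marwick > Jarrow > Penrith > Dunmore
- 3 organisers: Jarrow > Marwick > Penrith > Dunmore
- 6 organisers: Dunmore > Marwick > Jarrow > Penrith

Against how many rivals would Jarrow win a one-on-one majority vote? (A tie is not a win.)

Jarrow against each rival (17 organisers):
Jarrow vs Marwick: 7 to 10, Marwick.
Jarrow–Dunmore: Jarrow 11–6.
Jarrow vs Penrith: 4+3+3+6 = 16 for Jarrow, 1 for Penrith — Jarrow by 16–1.
Jarrow beats Dunmore, Penrith; loses to Marwick — 2 pairwise wins.

2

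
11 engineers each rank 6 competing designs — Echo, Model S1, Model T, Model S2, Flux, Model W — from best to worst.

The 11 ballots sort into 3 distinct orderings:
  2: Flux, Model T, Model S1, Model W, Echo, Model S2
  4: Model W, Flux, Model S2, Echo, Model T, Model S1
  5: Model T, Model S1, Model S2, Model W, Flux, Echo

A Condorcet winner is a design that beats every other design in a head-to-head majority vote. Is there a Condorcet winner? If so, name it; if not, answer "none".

none

Check each pair by majority over 11 ballots:
Echo vs Model S1: Echo preferred on 4 ballots; Model S1 wins 7–4.
Echo vs Model T: Echo is ranked higher on 4 ballots, Model T on 7. Model T wins 7–4.
Echo vs Model S2: 2 to 9, Model S2.
Echo vs Flux: 0 for Echo, 11 for Flux — Flux by 11–0.
Echo vs Model W: 0 for Echo, 11 for Model W — Model W by 11–0.
Model S1 vs Model T: Model S1 is ranked higher on 0 ballots, Model T on 11. Model T wins 11–0.
Model S1 vs Model S2: Model S1 preferred on 2+5 = 7 ballots; Model S1 wins 7–4.
Model S1 vs Flux: 5 for Model S1, 6 for Flux — Flux by 6–5.
Model S1 vs Model W: 2+5 = 7 for Model S1, 4 for Model W — Model S1 by 7–4.
Model T vs Model S2: Model T preferred on 2+5 = 7 ballots; Model T wins 7–4.
Model T vs Flux: 5 for Model T, 6 for Flux — Flux by 6–5.
Model T vs Model W: Model T is ranked higher on 2+5 = 7 ballots, Model W on 4. Model T wins 7–4.
Model S2 vs Flux: Model S2 preferred on 5 ballots; Flux wins 6–5.
Model S2 vs Model W: Model S2 is ranked higher on 5 ballots, Model W on 6. Model W wins 6–5.
Flux vs Model W: 2 to 9, Model W.
Every design loses at least once (Echo loses to Model S1; Model S1 loses to Model T; Model T loses to Flux; Model S2 loses to Model S1; Flux loses to Model W; Model W loses to Model S1). The majority relation contains the cycle Model S1 > Model W > Flux > Model S1, so there is no Condorcet winner.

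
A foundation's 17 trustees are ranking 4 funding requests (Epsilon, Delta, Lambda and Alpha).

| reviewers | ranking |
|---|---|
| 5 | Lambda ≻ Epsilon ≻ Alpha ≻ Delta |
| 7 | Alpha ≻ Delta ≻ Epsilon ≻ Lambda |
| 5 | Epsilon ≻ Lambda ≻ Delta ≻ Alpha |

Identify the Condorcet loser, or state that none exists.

Delta

Pairwise majorities:
Epsilon vs Delta: 5+5 = 10 for Epsilon, 7 for Delta — Epsilon by 10–7.
Epsilon vs Lambda: Epsilon, 12–5.
Epsilon vs Alpha: Epsilon wins 10–7.
Delta–Lambda: Lambda 10–7.
Delta vs Alpha: 5 to 12, Alpha.
Lambda–Alpha: Lambda 10–7.
Delta loses to every other project — it is the Condorcet loser.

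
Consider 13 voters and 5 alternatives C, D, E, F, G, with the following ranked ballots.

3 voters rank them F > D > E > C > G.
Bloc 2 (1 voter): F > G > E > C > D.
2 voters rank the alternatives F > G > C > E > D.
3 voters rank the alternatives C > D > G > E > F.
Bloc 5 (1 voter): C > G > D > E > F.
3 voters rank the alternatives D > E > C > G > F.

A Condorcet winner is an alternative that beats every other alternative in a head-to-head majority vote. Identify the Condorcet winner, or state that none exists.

none

Head-to-head results (13 voters):
C vs D: C, 7–6.
C vs E: E, 7–6.
C vs F: C wins 7–6.
C vs G: C, 10–3.
D vs E: D, 10–3.
D–F: D 7–6.
D–G: D 9–4.
E vs F: E, 7–6.
E vs G: G, 7–6.
F vs G: G wins 7–6.
No alternative is unbeaten: C loses to E; D loses to C; E loses to D; F loses to C; G loses to C. In particular C > D > E > C is a majority cycle — no Condorcet winner exists.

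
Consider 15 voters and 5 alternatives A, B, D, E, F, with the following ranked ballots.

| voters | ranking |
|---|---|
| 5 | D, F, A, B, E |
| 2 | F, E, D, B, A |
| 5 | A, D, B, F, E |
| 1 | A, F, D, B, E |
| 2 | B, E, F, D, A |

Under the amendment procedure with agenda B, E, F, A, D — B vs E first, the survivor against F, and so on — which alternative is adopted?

D

Round 1: B vs E — 13–2, B advances.
Round 2: B vs F — 7–8, F advances.
Round 3: F vs A — 9–6, F advances.
Round 4: F vs D — 5–10, D advances.
The agenda winner is D.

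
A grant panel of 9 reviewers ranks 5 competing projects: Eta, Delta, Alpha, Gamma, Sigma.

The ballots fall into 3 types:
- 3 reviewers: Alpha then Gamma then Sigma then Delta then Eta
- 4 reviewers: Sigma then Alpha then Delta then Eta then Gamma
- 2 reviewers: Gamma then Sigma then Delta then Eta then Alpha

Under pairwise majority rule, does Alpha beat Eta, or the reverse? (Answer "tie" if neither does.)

Ballots ranking Alpha above Eta: 3 + 4 = 7.
Ballots ranking Eta above Alpha: 9 − 7 = 2.
Alpha wins the head-to-head 7–2.

Alpha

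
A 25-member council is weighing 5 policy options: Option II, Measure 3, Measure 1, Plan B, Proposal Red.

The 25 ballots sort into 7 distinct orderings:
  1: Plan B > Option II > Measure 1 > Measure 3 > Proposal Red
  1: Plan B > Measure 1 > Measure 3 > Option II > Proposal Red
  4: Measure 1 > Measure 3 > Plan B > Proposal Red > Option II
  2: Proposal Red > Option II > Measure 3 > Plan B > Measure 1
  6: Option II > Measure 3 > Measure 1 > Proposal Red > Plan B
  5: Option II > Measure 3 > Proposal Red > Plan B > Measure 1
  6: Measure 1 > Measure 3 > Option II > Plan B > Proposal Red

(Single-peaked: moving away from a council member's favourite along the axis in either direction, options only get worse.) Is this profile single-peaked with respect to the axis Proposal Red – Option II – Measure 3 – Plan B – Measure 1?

Axis positions: Proposal Red=1, Option II=2, Measure 3=3, Plan B=4, Measure 1=5.
Faction 1: ranking walks positions 4-2-5-3-1; Option II is ranked above Measure 3 even though Measure 3 lies between Option II and the peak Plan B on the axis — preferences dip and rise again. Not single-peaked.
Faction 2 (peak Plan B at position 4): ranking walks positions 4-5-3-2-1, expanding outward from the peak — single-peaked.
Faction 3: ranking walks positions 5-3-4-1-2; Measure 3 is ranked above Plan B even though Plan B lies between Measure 3 and the peak Measure 1 on the axis — preferences dip and rise again. Not single-peaked.
Faction 4 (peak Proposal Red at position 1): ranking walks positions 1-2-3-4-5, expanding outward from the peak — single-peaked.
Faction 5: ranking walks positions 2-3-5-1-4; Measure 1 is ranked above Plan B even though Plan B lies between Measure 1 and the peak Option II on the axis — preferences dip and rise again. Not single-peaked.
Faction 6 (peak Option II at position 2): ranking walks positions 2-3-1-4-5, expanding outward from the peak — single-peaked.
Faction 7: ranking walks positions 5-3-2-4-1; Measure 3 is ranked above Plan B even though Plan B lies between Measure 3 and the peak Measure 1 on the axis — preferences dip and rise again. Not single-peaked.
Faction 1 violates single-peakedness, so the profile is not single-peaked on this axis.

no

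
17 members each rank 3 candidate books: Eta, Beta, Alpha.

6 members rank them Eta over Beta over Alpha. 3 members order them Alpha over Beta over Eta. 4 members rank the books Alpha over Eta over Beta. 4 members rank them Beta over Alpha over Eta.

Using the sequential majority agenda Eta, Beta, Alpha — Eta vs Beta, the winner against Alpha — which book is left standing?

Round 1: Eta vs Beta — 10–7, Eta advances.
Round 2: Eta vs Alpha — 6–11, Alpha advances.
Alpha survives the agenda.

Alpha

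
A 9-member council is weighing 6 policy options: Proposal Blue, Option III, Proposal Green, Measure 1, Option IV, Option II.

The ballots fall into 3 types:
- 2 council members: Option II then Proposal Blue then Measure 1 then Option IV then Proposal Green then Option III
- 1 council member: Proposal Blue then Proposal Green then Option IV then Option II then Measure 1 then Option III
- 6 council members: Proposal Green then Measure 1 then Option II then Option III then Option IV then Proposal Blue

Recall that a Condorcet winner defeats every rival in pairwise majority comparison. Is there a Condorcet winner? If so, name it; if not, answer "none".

Check each pair by majority over 9 ballots:
Proposal Blue vs Option III: Option III wins 6–3.
Proposal Blue vs Proposal Green: Proposal Green wins 6–3.
Proposal Blue vs Measure 1: Proposal Blue is ranked higher on 2+1 = 3 ballots, Measure 1 on 6. Measure 1 wins 6–3.
Proposal Blue vs Option IV: 3 to 6, Option IV.
Proposal Blue vs Option II: Option II wins 8–1.
Option III vs Proposal Green: Proposal Green, 9–0.
Option III vs Measure 1: 0 for Option III, 9 for Measure 1 — Measure 1 by 9–0.
Option III vs Option IV: 6 for Option III, 3 for Option IV — Option III by 6–3.
Option III vs Option II: Option II, 9–0.
Proposal Green vs Measure 1: Proposal Green, 7–2.
Proposal Green vs Option IV: Proposal Green is ranked higher on 1+6 = 7 ballots, Option IV on 2. Proposal Green wins 7–2.
Proposal Green vs Option II: Proposal Green, 7–2.
Measure 1 vs Option IV: Measure 1 preferred on 2+6 = 8 ballots; Measure 1 wins 8–1.
Measure 1–Option II: Measure 1 6–3.
Option IV vs Option II: Option IV is ranked higher on 1 ballot, Option II on 8. Option II wins 8–1.
Proposal Green wins every pairwise contest, so Proposal Green is the Condorcet winner.

Proposal Green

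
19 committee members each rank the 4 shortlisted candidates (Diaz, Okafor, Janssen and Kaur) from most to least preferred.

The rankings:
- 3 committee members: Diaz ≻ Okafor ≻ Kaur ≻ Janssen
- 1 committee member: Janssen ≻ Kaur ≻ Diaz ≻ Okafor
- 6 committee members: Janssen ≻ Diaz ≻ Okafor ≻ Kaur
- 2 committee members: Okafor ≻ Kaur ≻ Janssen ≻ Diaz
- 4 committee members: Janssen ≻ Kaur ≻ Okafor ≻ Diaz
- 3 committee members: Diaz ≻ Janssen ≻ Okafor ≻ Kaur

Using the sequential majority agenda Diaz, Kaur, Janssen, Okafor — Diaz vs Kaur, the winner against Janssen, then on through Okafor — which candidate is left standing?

Janssen

Round 1: Diaz vs Kaur — 12–7, Diaz advances.
Round 2: Diaz vs Janssen — 6–13, Janssen advances.
Round 3: Janssen vs Okafor — 14–5, Janssen advances.
Janssen survives the agenda.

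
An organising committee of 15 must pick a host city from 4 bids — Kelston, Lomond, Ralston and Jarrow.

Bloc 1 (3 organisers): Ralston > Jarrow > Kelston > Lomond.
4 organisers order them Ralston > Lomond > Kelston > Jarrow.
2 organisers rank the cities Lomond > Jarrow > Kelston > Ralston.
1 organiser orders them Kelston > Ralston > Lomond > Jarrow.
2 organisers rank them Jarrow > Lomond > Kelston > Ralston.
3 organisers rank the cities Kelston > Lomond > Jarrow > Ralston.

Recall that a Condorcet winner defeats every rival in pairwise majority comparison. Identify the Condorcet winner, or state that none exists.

Check each pair by majority over 15 ballots:
Kelston vs Lomond: 7 to 8, Lomond.
Kelston vs Ralston: 2+1+2+3 = 8 for Kelston, 7 for Ralston — Kelston by 8–7.
Kelston vs Jarrow: 4+1+3 = 8 for Kelston, 7 for Jarrow — Kelston by 8–7.
Lomond vs Ralston: 2+2+3 = 7 for Lomond, 8 for Ralston — Ralston by 8–7.
Lomond vs Jarrow: Lomond preferred on 4+2+1+3 = 10 ballots; Lomond wins 10–5.
Ralston vs Jarrow: 8 to 7, Ralston.
Every city loses at least once (Kelston loses to Lomond; Lomond loses to Ralston; Ralston loses to Kelston; Jarrow loses to Kelston). The majority relation contains the cycle Kelston → Ralston → Lomond → Kelston, so there is no Condorcet winner.

none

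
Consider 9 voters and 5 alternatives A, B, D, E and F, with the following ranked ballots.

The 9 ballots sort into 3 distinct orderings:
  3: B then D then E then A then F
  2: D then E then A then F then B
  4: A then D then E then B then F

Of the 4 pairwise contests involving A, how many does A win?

A against each rival (9 voters):
A vs B: A wins 6–3.
A vs D: D wins 5–4.
A–E: E 5–4.
A vs F: A, 9–0.
A beats B, F; loses to D, E — 2 pairwise wins.

2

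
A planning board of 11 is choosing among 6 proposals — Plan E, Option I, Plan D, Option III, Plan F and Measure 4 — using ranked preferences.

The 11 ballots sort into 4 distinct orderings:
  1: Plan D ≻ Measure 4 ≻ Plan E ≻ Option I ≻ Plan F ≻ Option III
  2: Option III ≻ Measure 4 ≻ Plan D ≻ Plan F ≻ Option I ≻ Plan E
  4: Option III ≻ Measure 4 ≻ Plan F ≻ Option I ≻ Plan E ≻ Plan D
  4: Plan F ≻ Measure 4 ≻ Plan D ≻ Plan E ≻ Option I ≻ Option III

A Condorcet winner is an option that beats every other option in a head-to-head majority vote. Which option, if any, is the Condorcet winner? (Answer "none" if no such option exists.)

Option III

Check each pair by majority over 11 ballots:
Plan E vs Option I: Option I wins 6–5.
Plan E vs Plan D: Plan E preferred on 4 ballots; Plan D wins 7–4.
Plan E vs Option III: 5 to 6, Option III.
Plan E vs Plan F: 1 for Plan E, 10 for Plan F — Plan F by 10–1.
Plan E vs Measure 4: 0 to 11, Measure 4.
Option I vs Plan D: Option I is ranked higher on 4 ballots, Plan D on 7. Plan D wins 7–4.
Option I vs Option III: Option I preferred on 1+4 = 5 ballots; Option III wins 6–5.
Option I vs Plan F: Option I preferred on 1 ballot; Plan F wins 10–1.
Option I–Measure 4: Measure 4 11–0.
Plan D vs Option III: Plan D is ranked higher on 1+4 = 5 ballots, Option III on 6. Option III wins 6–5.
Plan D vs Plan F: Plan D preferred on 1+2 = 3 ballots; Plan F wins 8–3.
Plan D vs Measure 4: Measure 4 wins 10–1.
Option III–Plan F: Option III 6–5.
Option III vs Measure 4: Option III wins 6–5.
Plan F vs Measure 4: 4 to 7, Measure 4.
Only Option III has no losses; Option III is the Condorcet winner.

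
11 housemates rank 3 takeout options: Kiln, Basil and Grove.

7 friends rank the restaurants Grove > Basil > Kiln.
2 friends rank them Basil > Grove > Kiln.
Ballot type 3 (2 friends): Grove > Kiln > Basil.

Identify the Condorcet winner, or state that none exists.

Grove

Pairwise majorities:
Kiln vs Basil: 2 for Kiln, 9 for Basil — Basil by 9–2.
Kiln vs Grove: Grove wins 11–0.
Basil vs Grove: 2 for Basil, 9 for Grove — Grove by 9–2.
Only Grove has no losses; Grove is the Condorcet winner.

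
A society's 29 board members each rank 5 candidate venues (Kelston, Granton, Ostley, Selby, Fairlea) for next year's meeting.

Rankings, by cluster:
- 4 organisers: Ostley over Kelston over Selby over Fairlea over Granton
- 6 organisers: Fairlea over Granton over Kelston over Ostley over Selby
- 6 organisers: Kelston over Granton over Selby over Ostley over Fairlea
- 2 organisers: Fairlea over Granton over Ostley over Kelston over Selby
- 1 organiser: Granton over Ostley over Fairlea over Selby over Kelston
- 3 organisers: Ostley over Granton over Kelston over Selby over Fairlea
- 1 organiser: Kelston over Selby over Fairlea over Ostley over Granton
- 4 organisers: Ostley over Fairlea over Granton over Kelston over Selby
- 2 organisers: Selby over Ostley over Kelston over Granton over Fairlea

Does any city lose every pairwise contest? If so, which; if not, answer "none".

none

Head-to-head results (29 organisers):
Kelston vs Granton: Granton, 16–13.
Kelston vs Ostley: Kelston preferred on 6+6+1 = 13 ballots; Ostley wins 16–13.
Kelston vs Selby: Kelston wins 26–3.
Kelston vs Fairlea: Kelston, 16–13.
Granton vs Ostley: Granton is ranked higher on 6+6+2+1 = 15 ballots, Ostley on 14. Granton wins 15–14.
Granton vs Selby: Granton wins 22–7.
Granton vs Fairlea: Fairlea wins 17–12.
Ostley–Selby: Ostley 20–9.
Ostley vs Fairlea: Ostley wins 20–9.
Selby–Fairlea: Selby 16–13.
Every city wins at least one matchup (Kelston beats Selby; Granton beats Kelston; Ostley beats Kelston; Selby beats Fairlea; Fairlea beats Granton), so there is no Condorcet loser.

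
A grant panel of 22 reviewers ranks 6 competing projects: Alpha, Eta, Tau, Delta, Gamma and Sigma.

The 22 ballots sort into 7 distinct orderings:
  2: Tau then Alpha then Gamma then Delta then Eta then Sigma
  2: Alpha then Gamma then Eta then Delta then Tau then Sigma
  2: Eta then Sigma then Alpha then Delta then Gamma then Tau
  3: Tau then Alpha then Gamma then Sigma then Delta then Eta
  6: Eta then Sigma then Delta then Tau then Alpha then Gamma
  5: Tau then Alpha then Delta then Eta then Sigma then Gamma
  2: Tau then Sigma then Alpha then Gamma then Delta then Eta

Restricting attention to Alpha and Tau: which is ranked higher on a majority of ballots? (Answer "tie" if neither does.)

Ballots ranking Alpha above Tau: 2 + 2 = 4.
Ballots ranking Tau above Alpha: 22 − 4 = 18.
Tau wins the head-to-head 18–4.

Tau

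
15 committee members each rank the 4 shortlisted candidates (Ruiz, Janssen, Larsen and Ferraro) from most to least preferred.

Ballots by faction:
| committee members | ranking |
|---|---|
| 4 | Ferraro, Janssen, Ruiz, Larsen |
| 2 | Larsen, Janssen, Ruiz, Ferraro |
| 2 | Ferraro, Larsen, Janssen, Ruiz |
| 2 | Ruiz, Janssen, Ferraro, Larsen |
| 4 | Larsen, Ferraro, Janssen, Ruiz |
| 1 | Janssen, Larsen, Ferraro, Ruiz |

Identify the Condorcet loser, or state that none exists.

Ruiz

Head-to-head results (15 committee members):
Ruiz vs Janssen: Ruiz is ranked higher on 2 ballots, Janssen on 13. Janssen wins 13–2.
Ruiz vs Larsen: Ruiz preferred on 4+2 = 6 ballots; Larsen wins 9–6.
Ruiz vs Ferraro: Ferraro, 11–4.
Janssen vs Larsen: 7 to 8, Larsen.
Janssen vs Ferraro: Ferraro, 10–5.
Larsen vs Ferraro: Ferraro wins 8–7.
Only Ruiz has no wins; Ruiz is the Condorcet loser.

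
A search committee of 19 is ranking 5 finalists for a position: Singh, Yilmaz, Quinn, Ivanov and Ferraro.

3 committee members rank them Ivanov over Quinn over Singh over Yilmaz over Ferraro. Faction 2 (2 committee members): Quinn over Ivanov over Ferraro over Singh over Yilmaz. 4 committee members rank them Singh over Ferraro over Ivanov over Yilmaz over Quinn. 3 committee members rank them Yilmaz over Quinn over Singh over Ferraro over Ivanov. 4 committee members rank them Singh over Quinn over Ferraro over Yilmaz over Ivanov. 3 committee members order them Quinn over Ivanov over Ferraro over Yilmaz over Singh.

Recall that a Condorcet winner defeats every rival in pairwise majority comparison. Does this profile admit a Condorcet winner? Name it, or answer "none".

Quinn

Pairwise majorities:
Singh vs Yilmaz: Singh wins 13–6.
Singh vs Quinn: Quinn wins 11–8.
Singh vs Ivanov: Singh, 11–8.
Singh vs Ferraro: Singh wins 14–5.
Yilmaz vs Quinn: Quinn, 12–7.
Yilmaz vs Ivanov: Ivanov, 12–7.
Yilmaz–Ferraro: Ferraro 13–6.
Quinn–Ivanov: Quinn 12–7.
Quinn vs Ferraro: Quinn wins 15–4.
Ivanov vs Ferraro: Ferraro, 11–8.
Only Quinn has no losses; Quinn is the Condorcet winner.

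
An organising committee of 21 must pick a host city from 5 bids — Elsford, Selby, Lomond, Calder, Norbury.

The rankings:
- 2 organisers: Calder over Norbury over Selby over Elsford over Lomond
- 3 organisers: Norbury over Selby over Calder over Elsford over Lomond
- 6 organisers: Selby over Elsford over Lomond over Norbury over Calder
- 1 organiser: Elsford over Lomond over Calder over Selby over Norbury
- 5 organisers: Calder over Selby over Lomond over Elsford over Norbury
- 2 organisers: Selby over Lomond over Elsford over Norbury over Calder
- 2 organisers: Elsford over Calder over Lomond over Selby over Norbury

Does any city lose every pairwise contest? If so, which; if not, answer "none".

Head-to-head results (21 organisers):
Elsford vs Selby: Elsford preferred on 1+2 = 3 ballots; Selby wins 18–3.
Elsford vs Lomond: 14 to 7, Elsford.
Elsford vs Calder: Elsford wins 11–10.
Elsford vs Norbury: Elsford preferred on 6+1+5+2+2 = 16 ballots; Elsford wins 16–5.
Selby vs Lomond: Selby wins 18–3.
Selby–Calder: Selby 11–10.
Selby vs Norbury: Selby preferred on 6+1+5+2+2 = 16 ballots; Selby wins 16–5.
Lomond vs Calder: Calder wins 12–9.
Lomond vs Norbury: Lomond preferred on 6+1+5+2+2 = 16 ballots; Lomond wins 16–5.
Calder vs Norbury: Norbury, 11–10.
No city is winless: Elsford beats Lomond; Selby beats Elsford; Lomond beats Norbury; Calder beats Lomond; Norbury beats Calder. There is no Condorcet loser.

none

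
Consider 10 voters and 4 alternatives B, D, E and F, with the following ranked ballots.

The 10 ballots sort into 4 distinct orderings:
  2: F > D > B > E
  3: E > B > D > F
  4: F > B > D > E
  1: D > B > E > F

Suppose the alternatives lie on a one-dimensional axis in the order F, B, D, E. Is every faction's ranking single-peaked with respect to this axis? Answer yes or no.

no

Axis positions: F=1, B=2, D=3, E=4.
Faction 1: ranking walks positions 1-3-2-4; D is ranked above B even though B lies between D and the peak F on the axis — preferences dip and rise again. Not single-peaked.
Faction 2: ranking walks positions 4-2-3-1; B is ranked above D even though D lies between B and the peak E on the axis — preferences dip and rise again. Not single-peaked.
Faction 3 (peak F at position 1): ranking walks positions 1-2-3-4, expanding outward from the peak — single-peaked.
Faction 4 (peak D at position 3): ranking walks positions 3-2-4-1, expanding outward from the peak — single-peaked.
Faction 1 violates single-peakedness, so the profile is not single-peaked on this axis.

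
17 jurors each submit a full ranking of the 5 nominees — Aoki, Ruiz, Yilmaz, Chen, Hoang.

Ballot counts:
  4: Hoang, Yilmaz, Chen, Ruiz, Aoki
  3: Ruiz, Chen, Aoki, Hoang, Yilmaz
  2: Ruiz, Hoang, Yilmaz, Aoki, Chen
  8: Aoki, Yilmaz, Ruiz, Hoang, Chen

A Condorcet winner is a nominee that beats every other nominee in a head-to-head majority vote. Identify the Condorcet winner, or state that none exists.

Pairwise majorities:
Aoki vs Ruiz: 8 to 9, Ruiz.
Aoki–Yilmaz: Aoki 11–6.
Aoki vs Chen: Aoki is ranked higher on 2+8 = 10 ballots, Chen on 7. Aoki wins 10–7.
Aoki vs Hoang: Aoki wins 11–6.
Ruiz vs Yilmaz: Ruiz preferred on 3+2 = 5 ballots; Yilmaz wins 12–5.
Ruiz vs Chen: Ruiz is ranked higher on 3+2+8 = 13 ballots, Chen on 4. Ruiz wins 13–4.
Ruiz vs Hoang: Ruiz, 13–4.
Yilmaz–Chen: Yilmaz 14–3.
Yilmaz vs Hoang: Yilmaz preferred on 8 ballots; Hoang wins 9–8.
Chen vs Hoang: Chen preferred on 3 ballots; Hoang wins 14–3.
Each nominee drops at least one matchup (Aoki loses to Ruiz; Ruiz loses to Yilmaz; Yilmaz loses to Aoki; Chen loses to Aoki; Hoang loses to Aoki); the cycle Aoki → Yilmaz → Ruiz → Aoki rules out a Condorcet winner.

none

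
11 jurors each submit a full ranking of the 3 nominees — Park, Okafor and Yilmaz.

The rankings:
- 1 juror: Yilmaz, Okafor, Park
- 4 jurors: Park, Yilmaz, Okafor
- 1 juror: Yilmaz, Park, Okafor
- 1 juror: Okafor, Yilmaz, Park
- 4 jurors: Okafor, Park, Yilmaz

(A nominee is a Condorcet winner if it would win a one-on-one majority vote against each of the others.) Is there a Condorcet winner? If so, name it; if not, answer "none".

none

Check each pair by majority over 11 ballots:
Park vs Okafor: 5 to 6, Okafor.
Park vs Yilmaz: 8 to 3, Park.
Okafor vs Yilmaz: Okafor preferred on 1+4 = 5 ballots; Yilmaz wins 6–5.
Every nominee loses at least once (Park loses to Okafor; Okafor loses to Yilmaz; Yilmaz loses to Park). The majority relation contains the cycle Park beats Yilmaz beats Okafor beats Park, so there is no Condorcet winner.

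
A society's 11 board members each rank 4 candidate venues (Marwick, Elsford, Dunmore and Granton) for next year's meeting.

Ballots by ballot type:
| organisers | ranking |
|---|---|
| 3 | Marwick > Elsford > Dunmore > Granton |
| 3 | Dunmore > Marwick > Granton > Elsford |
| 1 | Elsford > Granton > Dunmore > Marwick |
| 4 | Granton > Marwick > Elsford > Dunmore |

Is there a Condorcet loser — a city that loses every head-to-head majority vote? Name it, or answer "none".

Pairwise majorities:
Marwick vs Elsford: Marwick, 10–1.
Marwick vs Dunmore: 7 to 4, Marwick.
Marwick–Granton: Marwick 6–5.
Elsford vs Dunmore: 8 to 3, Elsford.
Elsford vs Granton: Elsford is ranked higher on 3+1 = 4 ballots, Granton on 7. Granton wins 7–4.
Dunmore–Granton: Dunmore 6–5.
Each city has at least one pairwise win (Marwick beats Elsford; Elsford beats Dunmore; Dunmore beats Granton; Granton beats Elsford) — no Condorcet loser.

none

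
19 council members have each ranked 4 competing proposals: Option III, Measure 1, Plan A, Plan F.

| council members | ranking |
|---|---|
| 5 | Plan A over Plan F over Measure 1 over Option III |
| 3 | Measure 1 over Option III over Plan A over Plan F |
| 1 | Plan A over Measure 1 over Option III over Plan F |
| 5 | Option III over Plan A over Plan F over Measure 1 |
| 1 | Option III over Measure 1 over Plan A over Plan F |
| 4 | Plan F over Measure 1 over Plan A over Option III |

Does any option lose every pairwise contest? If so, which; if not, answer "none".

none

Head-to-head results (19 council members):
Option III vs Measure 1: Measure 1, 13–6.
Option III vs Plan A: Plan A, 10–9.
Option III vs Plan F: Option III, 10–9.
Measure 1 vs Plan A: Plan A wins 11–8.
Measure 1 vs Plan F: Measure 1 preferred on 3+1+1 = 5 ballots; Plan F wins 14–5.
Plan A vs Plan F: Plan A, 15–4.
No option is winless: Option III beats Plan F; Measure 1 beats Option III; Plan A beats Option III; Plan F beats Measure 1. There is no Condorcet loser.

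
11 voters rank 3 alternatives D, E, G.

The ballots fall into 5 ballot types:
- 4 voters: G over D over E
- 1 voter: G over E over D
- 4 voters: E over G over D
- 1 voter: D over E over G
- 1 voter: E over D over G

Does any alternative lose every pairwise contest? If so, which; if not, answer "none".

Pairwise majorities:
D vs E: D preferred on 4+1 = 5 ballots; E wins 6–5.
D vs G: 2 to 9, G.
E vs G: 4+1+1 = 6 for E, 5 for G — E by 6–5.
D is beaten in every head-to-head and is the Condorcet loser.

D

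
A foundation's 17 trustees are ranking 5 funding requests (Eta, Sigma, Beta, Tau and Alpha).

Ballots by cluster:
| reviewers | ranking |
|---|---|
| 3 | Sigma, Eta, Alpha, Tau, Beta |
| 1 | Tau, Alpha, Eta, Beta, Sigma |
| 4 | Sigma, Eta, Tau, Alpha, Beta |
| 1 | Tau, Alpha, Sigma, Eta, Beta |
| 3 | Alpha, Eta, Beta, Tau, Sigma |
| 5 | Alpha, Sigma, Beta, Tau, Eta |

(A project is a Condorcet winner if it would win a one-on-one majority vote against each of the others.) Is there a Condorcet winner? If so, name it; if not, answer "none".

Alpha

Check each pair by majority over 17 ballots:
Eta vs Sigma: Sigma, 13–4.
Eta vs Beta: Eta preferred on 3+1+4+1+3 = 12 ballots; Eta wins 12–5.
Eta vs Tau: Eta wins 10–7.
Eta vs Alpha: Alpha wins 10–7.
Sigma vs Beta: Sigma preferred on 3+4+1+5 = 13 ballots; Sigma wins 13–4.
Sigma vs Tau: Sigma is ranked higher on 3+4+5 = 12 ballots, Tau on 5. Sigma wins 12–5.
Sigma–Alpha: Alpha 10–7.
Beta–Tau: Tau 9–8.
Beta vs Alpha: Beta preferred on 0 ballots; Alpha wins 17–0.
Tau vs Alpha: Tau is ranked higher on 1+4+1 = 6 ballots, Alpha on 11. Alpha wins 11–6.
Alpha beats each of Eta, Sigma, Beta, Tau — Alpha is the Condorcet winner.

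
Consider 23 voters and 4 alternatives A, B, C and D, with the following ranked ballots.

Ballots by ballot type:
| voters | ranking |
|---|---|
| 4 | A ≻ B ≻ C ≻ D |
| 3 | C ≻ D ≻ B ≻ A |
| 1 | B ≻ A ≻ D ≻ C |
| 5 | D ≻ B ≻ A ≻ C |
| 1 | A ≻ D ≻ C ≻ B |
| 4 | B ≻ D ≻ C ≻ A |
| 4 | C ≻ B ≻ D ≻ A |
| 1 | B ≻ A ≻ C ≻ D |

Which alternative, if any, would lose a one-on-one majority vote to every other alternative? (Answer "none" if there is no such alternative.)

Head-to-head results (23 voters):
A–B: B 18–5.
A vs C: A wins 12–11.
A vs D: 4+1+1+1 = 7 for A, 16 for D — D by 16–7.
B vs C: 4+1+5+4+1 = 15 for B, 8 for C — B by 15–8.
B vs D: 4+1+4+4+1 = 14 for B, 9 for D — B by 14–9.
C vs D: C is ranked higher on 4+3+4+1 = 12 ballots, D on 11. C wins 12–11.
No alternative is winless: A beats C; B beats A; C beats D; D beats A. There is no Condorcet loser.

none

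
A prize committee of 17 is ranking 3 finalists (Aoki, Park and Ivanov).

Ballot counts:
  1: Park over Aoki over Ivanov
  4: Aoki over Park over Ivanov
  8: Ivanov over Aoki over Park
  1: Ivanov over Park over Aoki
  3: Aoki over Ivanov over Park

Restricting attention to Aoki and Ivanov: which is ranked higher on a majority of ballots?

Ivanov

Ballots ranking Aoki above Ivanov: 1 + 4 + 3 = 8.
Ballots ranking Ivanov above Aoki: 17 − 8 = 9.
Ivanov wins the head-to-head 9–8.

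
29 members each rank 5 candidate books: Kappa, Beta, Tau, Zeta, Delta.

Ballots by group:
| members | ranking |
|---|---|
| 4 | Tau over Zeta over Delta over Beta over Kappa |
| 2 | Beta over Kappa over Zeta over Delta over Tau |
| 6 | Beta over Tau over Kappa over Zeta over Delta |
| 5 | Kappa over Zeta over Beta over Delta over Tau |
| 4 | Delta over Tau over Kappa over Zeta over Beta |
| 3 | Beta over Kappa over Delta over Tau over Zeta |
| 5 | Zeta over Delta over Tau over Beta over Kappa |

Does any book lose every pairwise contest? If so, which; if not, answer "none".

none

Head-to-head results (29 members):
Kappa vs Beta: Beta, 20–9.
Kappa vs Tau: 10 to 19, Tau.
Kappa–Zeta: Kappa 20–9.
Kappa vs Delta: Kappa preferred on 2+6+5+3 = 16 ballots; Kappa wins 16–13.
Beta vs Tau: 2+6+5+3 = 16 for Beta, 13 for Tau — Beta by 16–13.
Beta vs Zeta: 2+6+3 = 11 for Beta, 18 for Zeta — Zeta by 18–11.
Beta vs Delta: Beta, 16–13.
Tau vs Zeta: Tau preferred on 4+6+4+3 = 17 ballots; Tau wins 17–12.
Tau vs Delta: 4+6 = 10 for Tau, 19 for Delta — Delta by 19–10.
Zeta–Delta: Zeta 22–7.
Every book wins at least one matchup (Kappa beats Zeta; Beta beats Kappa; Tau beats Kappa; Zeta beats Beta; Delta beats Tau), so there is no Condorcet loser.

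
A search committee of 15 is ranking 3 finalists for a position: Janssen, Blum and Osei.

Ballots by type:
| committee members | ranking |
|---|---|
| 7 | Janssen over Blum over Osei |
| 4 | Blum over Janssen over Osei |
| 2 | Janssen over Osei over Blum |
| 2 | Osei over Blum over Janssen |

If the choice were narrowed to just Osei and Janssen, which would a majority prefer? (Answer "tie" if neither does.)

Ballots ranking Osei above Janssen: 2.
Ballots ranking Janssen above Osei: 15 − 2 = 13.
Janssen wins the head-to-head 13–2.

Janssen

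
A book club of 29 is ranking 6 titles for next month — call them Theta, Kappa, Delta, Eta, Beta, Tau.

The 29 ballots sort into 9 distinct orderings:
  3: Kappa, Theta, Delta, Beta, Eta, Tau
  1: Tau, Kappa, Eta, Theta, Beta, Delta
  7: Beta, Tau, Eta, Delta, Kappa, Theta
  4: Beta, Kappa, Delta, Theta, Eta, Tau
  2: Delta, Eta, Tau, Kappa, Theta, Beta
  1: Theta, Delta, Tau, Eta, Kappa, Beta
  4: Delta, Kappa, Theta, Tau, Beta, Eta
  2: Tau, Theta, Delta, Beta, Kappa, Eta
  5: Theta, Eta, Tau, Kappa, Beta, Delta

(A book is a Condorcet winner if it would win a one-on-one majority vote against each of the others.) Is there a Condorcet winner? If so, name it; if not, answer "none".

none

Pairwise majorities:
Theta vs Kappa: 8 to 21, Kappa.
Theta vs Delta: Delta wins 17–12.
Theta vs Eta: Theta wins 19–10.
Theta vs Beta: Theta preferred on 18 ballots; Theta wins 18–11.
Theta vs Tau: Theta wins 17–12.
Kappa vs Delta: Delta wins 16–13.
Kappa vs Eta: 3+1+4+4+2 = 14 for Kappa, 15 for Eta — Eta by 15–14.
Kappa vs Beta: Kappa is ranked higher on 3+1+2+1+4+5 = 16 ballots, Beta on 13. Kappa wins 16–13.
Kappa–Tau: Tau 18–11.
Delta vs Eta: Delta, 16–13.
Delta vs Beta: Beta wins 17–12.
Delta vs Tau: 14 to 15, Tau.
Eta–Beta: Beta 20–9.
Eta vs Tau: Eta preferred on 3+4+2+5 = 14 ballots; Tau wins 15–14.
Beta vs Tau: 3+7+4 = 14 for Beta, 15 for Tau — Tau by 15–14.
No book is unbeaten: Theta loses to Kappa; Kappa loses to Delta; Delta loses to Beta; Eta loses to Theta; Beta loses to Theta; Tau loses to Theta. In particular Theta beats Eta beats Kappa beats Theta is a majority cycle — no Condorcet winner exists.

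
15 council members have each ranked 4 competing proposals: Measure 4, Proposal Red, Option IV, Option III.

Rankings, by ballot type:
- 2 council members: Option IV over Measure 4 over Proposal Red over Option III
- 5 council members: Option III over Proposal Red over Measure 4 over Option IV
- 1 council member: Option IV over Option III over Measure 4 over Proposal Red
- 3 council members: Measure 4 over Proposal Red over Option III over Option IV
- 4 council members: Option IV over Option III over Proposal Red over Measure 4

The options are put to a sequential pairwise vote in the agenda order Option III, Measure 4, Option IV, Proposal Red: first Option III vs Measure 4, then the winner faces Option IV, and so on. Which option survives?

Option III

Round 1: Option III vs Measure 4 — 10–5, Option III advances.
Round 2: Option III vs Option IV — 8–7, Option III advances.
Round 3: Option III vs Proposal Red — 10–5, Option III advances.
Option III survives the agenda.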